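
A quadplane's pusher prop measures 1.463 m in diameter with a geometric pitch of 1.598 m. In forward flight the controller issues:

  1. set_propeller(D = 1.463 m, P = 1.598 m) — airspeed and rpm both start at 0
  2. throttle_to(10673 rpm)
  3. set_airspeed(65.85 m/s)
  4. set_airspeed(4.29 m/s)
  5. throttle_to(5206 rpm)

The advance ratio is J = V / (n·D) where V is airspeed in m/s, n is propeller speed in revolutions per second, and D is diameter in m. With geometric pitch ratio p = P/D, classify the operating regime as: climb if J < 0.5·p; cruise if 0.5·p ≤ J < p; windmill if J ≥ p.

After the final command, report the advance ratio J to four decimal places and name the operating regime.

set_propeller: D = 1.463 m, P = 1.598 m (p = P/D = 1.092276); state ← (V=0, rpm=0)
throttle_to(10673): rpm ← 10673
set_airspeed(65.85): V ← 65.85 m/s
set_airspeed(4.29): V ← 4.29 m/s
throttle_to(5206): rpm ← 5206
final state: V = 4.29 m/s, rpm = 5206 → n = rpm/60 = 86.766667 rev/s
J = V / (n·D) = 4.29 / (86.766667 × 1.463) = 0.033796
regime bands: climb J<0.5461 | cruise [0.5461, 1.0923) | windmill J≥1.0923
J = 0.0338 → climb

J = 0.0338, regime = climb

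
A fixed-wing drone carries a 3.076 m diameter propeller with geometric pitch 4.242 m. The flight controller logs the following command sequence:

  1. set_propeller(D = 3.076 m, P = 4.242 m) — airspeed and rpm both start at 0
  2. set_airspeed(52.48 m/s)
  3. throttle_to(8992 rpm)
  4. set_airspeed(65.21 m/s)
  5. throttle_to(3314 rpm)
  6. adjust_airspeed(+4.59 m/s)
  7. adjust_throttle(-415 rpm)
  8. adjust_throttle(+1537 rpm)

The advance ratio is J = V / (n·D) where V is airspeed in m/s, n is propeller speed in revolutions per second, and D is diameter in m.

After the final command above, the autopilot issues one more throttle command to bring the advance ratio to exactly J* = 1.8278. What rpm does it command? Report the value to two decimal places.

rpm = 744.89

set_propeller: D = 3.076 m, P = 4.242 m (p = P/D = 1.379064); state ← (V=0, rpm=0)
set_airspeed(52.48): V ← 52.48 m/s
throttle_to(8992): rpm ← 8992
set_airspeed(65.21): V ← 65.21 m/s
throttle_to(3314): rpm ← 3314
adjust_airspeed(+4.59): V ← 65.21 +4.59 = 69.8 m/s
adjust_throttle(-415): rpm ← 3314 -415 = 2899
adjust_throttle(+1537): rpm ← 2899 +1537 = 4436
final state: V = 69.8 m/s, rpm = 4436 → n = rpm/60 = 73.933333 rev/s
target J* = 1.8278; solve J* = V/(n·D) for n: n = V/(J*·D) = 69.8/(1.8278 × 3.076) = 12.414820 rev/s
rpm = 60·n = 744.889185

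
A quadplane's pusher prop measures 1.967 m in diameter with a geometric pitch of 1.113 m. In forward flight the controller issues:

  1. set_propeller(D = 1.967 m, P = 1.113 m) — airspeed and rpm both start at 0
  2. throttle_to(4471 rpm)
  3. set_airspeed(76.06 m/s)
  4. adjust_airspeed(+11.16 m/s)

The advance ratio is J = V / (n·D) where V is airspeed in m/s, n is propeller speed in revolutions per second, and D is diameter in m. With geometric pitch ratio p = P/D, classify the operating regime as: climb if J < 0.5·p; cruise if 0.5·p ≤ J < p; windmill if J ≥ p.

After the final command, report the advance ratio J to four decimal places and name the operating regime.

J = 0.5951, regime = windmill

set_propeller: D = 1.967 m, P = 1.113 m (p = P/D = 0.565836); state ← (V=0, rpm=0)
throttle_to(4471): rpm ← 4471
set_airspeed(76.06): V ← 76.06 m/s
adjust_airspeed(+11.16): V ← 76.06 +11.16 = 87.22 m/s
final state: V = 87.22 m/s, rpm = 4471 → n = rpm/60 = 74.516667 rev/s
J = V / (n·D) = 87.22 / (74.516667 × 1.967) = 0.595057
regime bands: climb J<0.2829 | cruise [0.2829, 0.5658) | windmill J≥0.5658
J = 0.5951 → windmill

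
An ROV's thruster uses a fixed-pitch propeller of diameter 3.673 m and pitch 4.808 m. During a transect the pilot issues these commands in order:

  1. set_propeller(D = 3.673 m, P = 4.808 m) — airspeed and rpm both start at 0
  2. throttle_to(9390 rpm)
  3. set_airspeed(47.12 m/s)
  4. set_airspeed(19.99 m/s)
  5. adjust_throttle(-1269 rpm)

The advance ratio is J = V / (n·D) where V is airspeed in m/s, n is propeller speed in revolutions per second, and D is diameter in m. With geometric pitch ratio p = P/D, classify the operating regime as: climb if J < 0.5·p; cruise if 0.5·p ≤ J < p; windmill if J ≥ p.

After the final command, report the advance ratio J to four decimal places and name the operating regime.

J = 0.0402, regime = climb

set_propeller: D = 3.673 m, P = 4.808 m (p = P/D = 1.309012); state ← (V=0, rpm=0)
throttle_to(9390): rpm ← 9390
set_airspeed(47.12): V ← 47.12 m/s
set_airspeed(19.99): V ← 19.99 m/s
adjust_throttle(-1269): rpm ← 9390 -1269 = 8121
final state: V = 19.99 m/s, rpm = 8121 → n = rpm/60 = 135.350000 rev/s
J = V / (n·D) = 19.99 / (135.350000 × 3.673) = 0.040210
regime bands: climb J<0.6545 | cruise [0.6545, 1.3090) | windmill J≥1.3090
J = 0.0402 → climb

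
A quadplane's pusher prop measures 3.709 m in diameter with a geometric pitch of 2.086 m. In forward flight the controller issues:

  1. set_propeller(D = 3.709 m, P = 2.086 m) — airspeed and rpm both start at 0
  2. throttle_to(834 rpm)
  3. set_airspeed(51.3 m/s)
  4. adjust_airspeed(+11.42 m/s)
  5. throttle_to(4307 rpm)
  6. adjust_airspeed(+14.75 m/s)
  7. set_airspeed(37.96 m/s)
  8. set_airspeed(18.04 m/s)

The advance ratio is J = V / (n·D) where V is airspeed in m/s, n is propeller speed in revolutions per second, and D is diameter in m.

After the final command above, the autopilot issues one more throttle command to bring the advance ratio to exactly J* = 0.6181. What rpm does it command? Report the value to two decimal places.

set_propeller: D = 3.709 m, P = 2.086 m (p = P/D = 0.562416); state ← (V=0, rpm=0)
throttle_to(834): rpm ← 834
set_airspeed(51.3): V ← 51.3 m/s
adjust_airspeed(+11.42): V ← 51.3 +11.42 = 62.72 m/s
throttle_to(4307): rpm ← 4307
adjust_airspeed(+14.75): V ← 62.72 +14.75 = 77.47 m/s
set_airspeed(37.96): V ← 37.96 m/s
set_airspeed(18.04): V ← 18.04 m/s
final state: V = 18.04 m/s, rpm = 4307 → n = rpm/60 = 71.783333 rev/s
target J* = 0.6181; solve J* = V/(n·D) for n: n = V/(J*·D) = 18.04/(0.6181 × 3.709) = 7.869026 rev/s
rpm = 60·n = 472.141534

rpm = 472.14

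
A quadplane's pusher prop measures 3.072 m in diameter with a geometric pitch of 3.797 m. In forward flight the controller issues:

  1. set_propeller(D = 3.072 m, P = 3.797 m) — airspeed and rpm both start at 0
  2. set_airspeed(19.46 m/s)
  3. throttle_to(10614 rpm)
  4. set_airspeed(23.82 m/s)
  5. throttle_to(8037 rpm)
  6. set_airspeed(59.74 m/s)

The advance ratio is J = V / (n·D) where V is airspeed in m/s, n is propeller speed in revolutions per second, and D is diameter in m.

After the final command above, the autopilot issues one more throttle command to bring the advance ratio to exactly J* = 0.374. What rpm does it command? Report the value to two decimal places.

set_propeller: D = 3.072 m, P = 3.797 m (p = P/D = 1.236003); state ← (V=0, rpm=0)
set_airspeed(19.46): V ← 19.46 m/s
throttle_to(10614): rpm ← 10614
set_airspeed(23.82): V ← 23.82 m/s
throttle_to(8037): rpm ← 8037
set_airspeed(59.74): V ← 59.74 m/s
final state: V = 59.74 m/s, rpm = 8037 → n = rpm/60 = 133.950000 rev/s
target J* = 0.374; solve J* = V/(n·D) for n: n = V/(J*·D) = 59.74/(0.374 × 3.072) = 51.996296 rev/s
rpm = 60·n = 3119.777741

rpm = 3119.78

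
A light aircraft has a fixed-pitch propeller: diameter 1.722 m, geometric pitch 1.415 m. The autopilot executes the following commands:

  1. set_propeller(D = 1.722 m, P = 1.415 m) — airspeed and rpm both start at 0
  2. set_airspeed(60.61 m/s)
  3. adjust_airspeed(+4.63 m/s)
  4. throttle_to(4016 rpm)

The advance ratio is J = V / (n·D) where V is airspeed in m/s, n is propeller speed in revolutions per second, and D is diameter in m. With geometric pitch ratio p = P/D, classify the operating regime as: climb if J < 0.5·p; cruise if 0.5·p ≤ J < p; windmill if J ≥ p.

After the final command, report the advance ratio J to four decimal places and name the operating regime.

J = 0.5660, regime = cruise

set_propeller: D = 1.722 m, P = 1.415 m (p = P/D = 0.821719); state ← (V=0, rpm=0)
set_airspeed(60.61): V ← 60.61 m/s
adjust_airspeed(+4.63): V ← 60.61 +4.63 = 65.24 m/s
throttle_to(4016): rpm ← 4016
final state: V = 65.24 m/s, rpm = 4016 → n = rpm/60 = 66.933333 rev/s
J = V / (n·D) = 65.24 / (66.933333 × 1.722) = 0.566029
regime bands: climb J<0.4109 | cruise [0.4109, 0.8217) | windmill J≥0.8217
J = 0.5660 → cruise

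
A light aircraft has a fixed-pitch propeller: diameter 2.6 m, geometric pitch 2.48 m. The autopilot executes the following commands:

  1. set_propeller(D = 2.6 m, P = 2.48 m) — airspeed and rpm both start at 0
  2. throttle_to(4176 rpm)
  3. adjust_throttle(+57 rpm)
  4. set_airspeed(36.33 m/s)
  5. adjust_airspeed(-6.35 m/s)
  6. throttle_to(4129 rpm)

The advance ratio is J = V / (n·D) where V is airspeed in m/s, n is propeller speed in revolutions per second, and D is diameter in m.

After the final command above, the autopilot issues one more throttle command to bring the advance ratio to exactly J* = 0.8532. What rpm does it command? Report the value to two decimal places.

rpm = 810.88

set_propeller: D = 2.6 m, P = 2.48 m (p = P/D = 0.953846); state ← (V=0, rpm=0)
throttle_to(4176): rpm ← 4176
adjust_throttle(+57): rpm ← 4176 +57 = 4233
set_airspeed(36.33): V ← 36.33 m/s
adjust_airspeed(-6.35): V ← 36.33 -6.35 = 29.98 m/s
throttle_to(4129): rpm ← 4129
final state: V = 29.98 m/s, rpm = 4129 → n = rpm/60 = 68.816667 rev/s
target J* = 0.8532; solve J* = V/(n·D) for n: n = V/(J*·D) = 29.98/(0.8532 × 2.6) = 13.514732 rev/s
rpm = 60·n = 810.883912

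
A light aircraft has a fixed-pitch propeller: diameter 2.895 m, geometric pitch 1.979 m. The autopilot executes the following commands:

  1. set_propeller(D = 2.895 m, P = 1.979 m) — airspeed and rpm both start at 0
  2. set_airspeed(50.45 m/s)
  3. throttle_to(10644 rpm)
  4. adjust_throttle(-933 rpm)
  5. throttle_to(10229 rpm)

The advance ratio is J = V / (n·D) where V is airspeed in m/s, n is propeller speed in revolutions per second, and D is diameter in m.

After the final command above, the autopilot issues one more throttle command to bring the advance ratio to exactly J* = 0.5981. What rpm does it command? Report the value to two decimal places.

rpm = 1748.20

set_propeller: D = 2.895 m, P = 1.979 m (p = P/D = 0.683592); state ← (V=0, rpm=0)
set_airspeed(50.45): V ← 50.45 m/s
throttle_to(10644): rpm ← 10644
adjust_throttle(-933): rpm ← 10644 -933 = 9711
throttle_to(10229): rpm ← 10229
final state: V = 50.45 m/s, rpm = 10229 → n = rpm/60 = 170.483333 rev/s
target J* = 0.5981; solve J* = V/(n·D) for n: n = V/(J*·D) = 50.45/(0.5981 × 2.895) = 29.136595 rev/s
rpm = 60·n = 1748.195711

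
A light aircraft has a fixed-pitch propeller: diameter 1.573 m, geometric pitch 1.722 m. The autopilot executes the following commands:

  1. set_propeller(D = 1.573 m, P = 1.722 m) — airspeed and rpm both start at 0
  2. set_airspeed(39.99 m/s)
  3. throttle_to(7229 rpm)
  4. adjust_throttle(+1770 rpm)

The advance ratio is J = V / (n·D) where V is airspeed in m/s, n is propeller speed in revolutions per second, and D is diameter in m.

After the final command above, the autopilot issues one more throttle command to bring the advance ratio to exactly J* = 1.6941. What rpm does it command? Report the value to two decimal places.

set_propeller: D = 1.573 m, P = 1.722 m (p = P/D = 1.094723); state ← (V=0, rpm=0)
set_airspeed(39.99): V ← 39.99 m/s
throttle_to(7229): rpm ← 7229
adjust_throttle(+1770): rpm ← 7229 +1770 = 8999
final state: V = 39.99 m/s, rpm = 8999 → n = rpm/60 = 149.983333 rev/s
target J* = 1.6941; solve J* = V/(n·D) for n: n = V/(J*·D) = 39.99/(1.6941 × 1.573) = 15.006646 rev/s
rpm = 60·n = 900.398762

rpm = 900.40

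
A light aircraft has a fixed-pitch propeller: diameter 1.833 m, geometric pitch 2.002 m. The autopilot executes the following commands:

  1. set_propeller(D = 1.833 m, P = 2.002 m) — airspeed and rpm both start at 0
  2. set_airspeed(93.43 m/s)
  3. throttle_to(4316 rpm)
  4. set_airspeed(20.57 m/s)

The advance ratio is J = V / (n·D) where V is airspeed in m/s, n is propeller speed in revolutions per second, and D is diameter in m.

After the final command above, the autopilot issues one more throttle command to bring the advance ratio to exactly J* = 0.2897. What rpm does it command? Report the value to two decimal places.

rpm = 2324.21

set_propeller: D = 1.833 m, P = 2.002 m (p = P/D = 1.092199); state ← (V=0, rpm=0)
set_airspeed(93.43): V ← 93.43 m/s
throttle_to(4316): rpm ← 4316
set_airspeed(20.57): V ← 20.57 m/s
final state: V = 20.57 m/s, rpm = 4316 → n = rpm/60 = 71.933333 rev/s
target J* = 0.2897; solve J* = V/(n·D) for n: n = V/(J*·D) = 20.57/(0.2897 × 1.833) = 38.736763 rev/s
rpm = 60·n = 2324.205807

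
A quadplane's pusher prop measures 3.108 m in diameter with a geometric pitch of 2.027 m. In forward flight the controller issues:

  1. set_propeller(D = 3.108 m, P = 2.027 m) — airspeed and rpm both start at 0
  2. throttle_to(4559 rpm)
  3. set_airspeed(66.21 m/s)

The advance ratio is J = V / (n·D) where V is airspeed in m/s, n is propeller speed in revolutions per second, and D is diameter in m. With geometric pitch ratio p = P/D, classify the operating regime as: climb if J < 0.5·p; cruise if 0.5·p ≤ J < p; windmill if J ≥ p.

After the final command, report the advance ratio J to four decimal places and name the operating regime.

set_propeller: D = 3.108 m, P = 2.027 m (p = P/D = 0.652188); state ← (V=0, rpm=0)
throttle_to(4559): rpm ← 4559
set_airspeed(66.21): V ← 66.21 m/s
final state: V = 66.21 m/s, rpm = 4559 → n = rpm/60 = 75.983333 rev/s
J = V / (n·D) = 66.21 / (75.983333 × 3.108) = 0.280365
regime bands: climb J<0.3261 | cruise [0.3261, 0.6522) | windmill J≥0.6522
J = 0.2804 → climb

J = 0.2804, regime = climb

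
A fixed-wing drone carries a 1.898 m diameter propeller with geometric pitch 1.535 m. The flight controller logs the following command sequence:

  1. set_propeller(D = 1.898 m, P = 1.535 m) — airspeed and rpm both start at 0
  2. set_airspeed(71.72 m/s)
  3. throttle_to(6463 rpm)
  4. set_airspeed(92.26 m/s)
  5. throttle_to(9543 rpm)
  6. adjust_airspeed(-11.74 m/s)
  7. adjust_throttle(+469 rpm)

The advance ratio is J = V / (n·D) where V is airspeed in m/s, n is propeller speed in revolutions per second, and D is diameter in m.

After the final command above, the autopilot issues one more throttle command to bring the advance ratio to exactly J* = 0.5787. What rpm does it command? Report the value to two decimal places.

set_propeller: D = 1.898 m, P = 1.535 m (p = P/D = 0.808746); state ← (V=0, rpm=0)
set_airspeed(71.72): V ← 71.72 m/s
throttle_to(6463): rpm ← 6463
set_airspeed(92.26): V ← 92.26 m/s
throttle_to(9543): rpm ← 9543
adjust_airspeed(-11.74): V ← 92.26 -11.74 = 80.52 m/s
adjust_throttle(+469): rpm ← 9543 +469 = 10012
final state: V = 80.52 m/s, rpm = 10012 → n = rpm/60 = 166.866667 rev/s
target J* = 0.5787; solve J* = V/(n·D) for n: n = V/(J*·D) = 80.52/(0.5787 × 1.898) = 73.308457 rev/s
rpm = 60·n = 4398.507392

rpm = 4398.51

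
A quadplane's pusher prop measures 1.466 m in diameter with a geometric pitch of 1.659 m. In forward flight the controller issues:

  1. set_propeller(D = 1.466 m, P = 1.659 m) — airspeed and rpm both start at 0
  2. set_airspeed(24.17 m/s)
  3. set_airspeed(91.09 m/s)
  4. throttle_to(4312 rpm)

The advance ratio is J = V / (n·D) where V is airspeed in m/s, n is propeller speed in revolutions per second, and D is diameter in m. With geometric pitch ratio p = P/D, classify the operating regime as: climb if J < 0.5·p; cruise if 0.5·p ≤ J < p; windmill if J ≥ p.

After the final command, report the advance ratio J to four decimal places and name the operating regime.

set_propeller: D = 1.466 m, P = 1.659 m (p = P/D = 1.131651); state ← (V=0, rpm=0)
set_airspeed(24.17): V ← 24.17 m/s
set_airspeed(91.09): V ← 91.09 m/s
throttle_to(4312): rpm ← 4312
final state: V = 91.09 m/s, rpm = 4312 → n = rpm/60 = 71.866667 rev/s
J = V / (n·D) = 91.09 / (71.866667 × 1.466) = 0.864588
regime bands: climb J<0.5658 | cruise [0.5658, 1.1317) | windmill J≥1.1317
J = 0.8646 → cruise

J = 0.8646, regime = cruise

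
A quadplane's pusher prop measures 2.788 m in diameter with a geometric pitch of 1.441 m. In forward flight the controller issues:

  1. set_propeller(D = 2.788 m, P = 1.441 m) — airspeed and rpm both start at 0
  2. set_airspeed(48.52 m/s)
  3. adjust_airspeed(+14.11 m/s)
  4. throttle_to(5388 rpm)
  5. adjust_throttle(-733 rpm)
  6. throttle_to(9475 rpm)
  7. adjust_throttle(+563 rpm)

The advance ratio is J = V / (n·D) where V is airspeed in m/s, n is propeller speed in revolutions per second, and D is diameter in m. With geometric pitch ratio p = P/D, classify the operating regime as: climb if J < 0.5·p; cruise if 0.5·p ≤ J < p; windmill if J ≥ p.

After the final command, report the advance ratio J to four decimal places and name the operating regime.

J = 0.1343, regime = climb

set_propeller: D = 2.788 m, P = 1.441 m (p = P/D = 0.516858); state ← (V=0, rpm=0)
set_airspeed(48.52): V ← 48.52 m/s
adjust_airspeed(+14.11): V ← 48.52 +14.11 = 62.63 m/s
throttle_to(5388): rpm ← 5388
adjust_throttle(-733): rpm ← 5388 -733 = 4655
throttle_to(9475): rpm ← 9475
adjust_throttle(+563): rpm ← 9475 +563 = 10038
final state: V = 62.63 m/s, rpm = 10038 → n = rpm/60 = 167.300000 rev/s
J = V / (n·D) = 62.63 / (167.300000 × 2.788) = 0.134275
regime bands: climb J<0.2584 | cruise [0.2584, 0.5169) | windmill J≥0.5169
J = 0.1343 → climb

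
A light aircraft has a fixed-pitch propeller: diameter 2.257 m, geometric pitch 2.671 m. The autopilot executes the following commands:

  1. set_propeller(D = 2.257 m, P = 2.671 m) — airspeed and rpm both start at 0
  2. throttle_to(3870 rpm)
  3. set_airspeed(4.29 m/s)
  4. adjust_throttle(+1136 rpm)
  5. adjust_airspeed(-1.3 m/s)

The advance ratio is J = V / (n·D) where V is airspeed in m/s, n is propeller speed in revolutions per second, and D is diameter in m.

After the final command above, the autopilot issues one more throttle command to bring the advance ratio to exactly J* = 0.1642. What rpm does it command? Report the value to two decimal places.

set_propeller: D = 2.257 m, P = 2.671 m (p = P/D = 1.183429); state ← (V=0, rpm=0)
throttle_to(3870): rpm ← 3870
set_airspeed(4.29): V ← 4.29 m/s
adjust_throttle(+1136): rpm ← 3870 +1136 = 5006
adjust_airspeed(-1.3): V ← 4.29 -1.3 = 2.99 m/s
final state: V = 2.99 m/s, rpm = 5006 → n = rpm/60 = 83.433333 rev/s
target J* = 0.1642; solve J* = V/(n·D) for n: n = V/(J*·D) = 2.99/(0.1642 × 2.257) = 8.068011 rev/s
rpm = 60·n = 484.080654

rpm = 484.08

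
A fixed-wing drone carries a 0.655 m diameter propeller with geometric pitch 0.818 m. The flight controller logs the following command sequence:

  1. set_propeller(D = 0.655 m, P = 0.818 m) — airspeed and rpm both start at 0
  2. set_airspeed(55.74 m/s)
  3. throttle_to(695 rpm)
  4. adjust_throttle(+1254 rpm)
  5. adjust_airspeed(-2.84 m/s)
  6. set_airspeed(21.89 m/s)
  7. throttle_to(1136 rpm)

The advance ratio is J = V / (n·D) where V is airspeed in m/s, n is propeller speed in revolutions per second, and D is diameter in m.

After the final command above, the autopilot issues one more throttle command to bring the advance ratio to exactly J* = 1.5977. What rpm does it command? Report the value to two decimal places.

set_propeller: D = 0.655 m, P = 0.818 m (p = P/D = 1.248855); state ← (V=0, rpm=0)
set_airspeed(55.74): V ← 55.74 m/s
throttle_to(695): rpm ← 695
adjust_throttle(+1254): rpm ← 695 +1254 = 1949
adjust_airspeed(-2.84): V ← 55.74 -2.84 = 52.9 m/s
set_airspeed(21.89): V ← 21.89 m/s
throttle_to(1136): rpm ← 1136
final state: V = 21.89 m/s, rpm = 1136 → n = rpm/60 = 18.933333 rev/s
target J* = 1.5977; solve J* = V/(n·D) for n: n = V/(J*·D) = 21.89/(1.5977 × 0.655) = 20.917473 rev/s
rpm = 60·n = 1255.048407

rpm = 1255.05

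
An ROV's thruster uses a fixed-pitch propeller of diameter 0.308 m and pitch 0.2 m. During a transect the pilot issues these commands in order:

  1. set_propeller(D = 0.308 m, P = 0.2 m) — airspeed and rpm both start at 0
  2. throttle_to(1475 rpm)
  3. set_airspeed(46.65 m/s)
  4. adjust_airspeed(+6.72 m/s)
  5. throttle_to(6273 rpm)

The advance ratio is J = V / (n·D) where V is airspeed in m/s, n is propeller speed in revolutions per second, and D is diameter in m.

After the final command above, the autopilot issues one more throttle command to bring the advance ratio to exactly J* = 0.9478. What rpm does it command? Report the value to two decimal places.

rpm = 10969.35

set_propeller: D = 0.308 m, P = 0.2 m (p = P/D = 0.649351); state ← (V=0, rpm=0)
throttle_to(1475): rpm ← 1475
set_airspeed(46.65): V ← 46.65 m/s
adjust_airspeed(+6.72): V ← 46.65 +6.72 = 53.37 m/s
throttle_to(6273): rpm ← 6273
final state: V = 53.37 m/s, rpm = 6273 → n = rpm/60 = 104.550000 rev/s
target J* = 0.9478; solve J* = V/(n·D) for n: n = V/(J*·D) = 53.37/(0.9478 × 0.308) = 182.822558 rev/s
rpm = 60·n = 10969.353499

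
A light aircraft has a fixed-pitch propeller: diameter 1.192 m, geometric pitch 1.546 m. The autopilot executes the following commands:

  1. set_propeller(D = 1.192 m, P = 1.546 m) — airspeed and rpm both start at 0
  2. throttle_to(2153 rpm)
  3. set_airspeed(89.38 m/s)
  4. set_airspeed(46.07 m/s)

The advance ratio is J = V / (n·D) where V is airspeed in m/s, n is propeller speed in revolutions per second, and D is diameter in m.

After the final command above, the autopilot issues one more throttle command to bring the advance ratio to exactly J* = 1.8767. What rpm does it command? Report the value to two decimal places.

rpm = 1235.66

set_propeller: D = 1.192 m, P = 1.546 m (p = P/D = 1.296980); state ← (V=0, rpm=0)
throttle_to(2153): rpm ← 2153
set_airspeed(89.38): V ← 89.38 m/s
set_airspeed(46.07): V ← 46.07 m/s
final state: V = 46.07 m/s, rpm = 2153 → n = rpm/60 = 35.883333 rev/s
target J* = 1.8767; solve J* = V/(n·D) for n: n = V/(J*·D) = 46.07/(1.8767 × 1.192) = 20.594303 rev/s
rpm = 60·n = 1235.658193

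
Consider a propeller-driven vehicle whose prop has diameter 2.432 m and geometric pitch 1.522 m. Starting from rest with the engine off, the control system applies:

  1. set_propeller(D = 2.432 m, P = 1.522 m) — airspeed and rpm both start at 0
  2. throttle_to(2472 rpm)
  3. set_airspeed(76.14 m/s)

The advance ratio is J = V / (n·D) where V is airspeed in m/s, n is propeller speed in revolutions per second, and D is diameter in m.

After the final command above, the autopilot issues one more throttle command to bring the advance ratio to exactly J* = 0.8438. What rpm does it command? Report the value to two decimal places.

set_propeller: D = 2.432 m, P = 1.522 m (p = P/D = 0.625822); state ← (V=0, rpm=0)
throttle_to(2472): rpm ← 2472
set_airspeed(76.14): V ← 76.14 m/s
final state: V = 76.14 m/s, rpm = 2472 → n = rpm/60 = 41.200000 rev/s
target J* = 0.8438; solve J* = V/(n·D) for n: n = V/(J*·D) = 76.14/(0.8438 × 2.432) = 37.103064 rev/s
rpm = 60·n = 2226.183867

rpm = 2226.18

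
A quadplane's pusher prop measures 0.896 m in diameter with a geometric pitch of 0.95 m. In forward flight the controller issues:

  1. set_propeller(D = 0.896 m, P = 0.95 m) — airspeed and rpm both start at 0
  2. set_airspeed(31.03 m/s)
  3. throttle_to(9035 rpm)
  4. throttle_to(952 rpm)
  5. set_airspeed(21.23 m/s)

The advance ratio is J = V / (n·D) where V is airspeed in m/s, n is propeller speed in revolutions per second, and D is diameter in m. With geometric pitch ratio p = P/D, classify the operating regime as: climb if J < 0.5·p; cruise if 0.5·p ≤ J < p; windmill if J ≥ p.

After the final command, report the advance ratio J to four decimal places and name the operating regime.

J = 1.4933, regime = windmill

set_propeller: D = 0.896 m, P = 0.95 m (p = P/D = 1.060268); state ← (V=0, rpm=0)
set_airspeed(31.03): V ← 31.03 m/s
throttle_to(9035): rpm ← 9035
throttle_to(952): rpm ← 952
set_airspeed(21.23): V ← 21.23 m/s
final state: V = 21.23 m/s, rpm = 952 → n = rpm/60 = 15.866667 rev/s
J = V / (n·D) = 21.23 / (15.866667 × 0.896) = 1.493332
regime bands: climb J<0.5301 | cruise [0.5301, 1.0603) | windmill J≥1.0603
J = 1.4933 → windmill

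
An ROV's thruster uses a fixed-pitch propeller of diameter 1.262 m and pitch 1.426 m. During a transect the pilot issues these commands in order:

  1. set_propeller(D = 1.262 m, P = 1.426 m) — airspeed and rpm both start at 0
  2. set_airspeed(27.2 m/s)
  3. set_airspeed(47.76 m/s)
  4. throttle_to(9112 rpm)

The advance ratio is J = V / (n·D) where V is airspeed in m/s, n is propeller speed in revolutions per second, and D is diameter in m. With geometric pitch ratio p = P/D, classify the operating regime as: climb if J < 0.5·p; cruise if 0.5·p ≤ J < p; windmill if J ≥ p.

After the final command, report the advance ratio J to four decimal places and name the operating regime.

J = 0.2492, regime = climb

set_propeller: D = 1.262 m, P = 1.426 m (p = P/D = 1.129952); state ← (V=0, rpm=0)
set_airspeed(27.2): V ← 27.2 m/s
set_airspeed(47.76): V ← 47.76 m/s
throttle_to(9112): rpm ← 9112
final state: V = 47.76 m/s, rpm = 9112 → n = rpm/60 = 151.866667 rev/s
J = V / (n·D) = 47.76 / (151.866667 × 1.262) = 0.249197
regime bands: climb J<0.5650 | cruise [0.5650, 1.1300) | windmill J≥1.1300
J = 0.2492 → climb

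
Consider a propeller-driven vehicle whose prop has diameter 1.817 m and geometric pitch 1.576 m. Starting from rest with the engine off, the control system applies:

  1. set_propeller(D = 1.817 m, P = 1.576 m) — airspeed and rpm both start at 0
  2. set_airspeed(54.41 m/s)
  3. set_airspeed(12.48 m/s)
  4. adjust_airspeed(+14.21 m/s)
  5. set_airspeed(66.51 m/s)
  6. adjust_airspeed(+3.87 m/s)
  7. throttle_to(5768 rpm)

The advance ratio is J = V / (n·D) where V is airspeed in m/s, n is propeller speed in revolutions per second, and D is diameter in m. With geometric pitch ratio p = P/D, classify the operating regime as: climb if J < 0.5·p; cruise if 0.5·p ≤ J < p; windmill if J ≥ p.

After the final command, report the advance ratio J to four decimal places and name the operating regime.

J = 0.4029, regime = climb

set_propeller: D = 1.817 m, P = 1.576 m (p = P/D = 0.867364); state ← (V=0, rpm=0)
set_airspeed(54.41): V ← 54.41 m/s
set_airspeed(12.48): V ← 12.48 m/s
adjust_airspeed(+14.21): V ← 12.48 +14.21 = 26.69 m/s
set_airspeed(66.51): V ← 66.51 m/s
adjust_airspeed(+3.87): V ← 66.51 +3.87 = 70.38 m/s
throttle_to(5768): rpm ← 5768
final state: V = 70.38 m/s, rpm = 5768 → n = rpm/60 = 96.133333 rev/s
J = V / (n·D) = 70.38 / (96.133333 × 1.817) = 0.402921
regime bands: climb J<0.4337 | cruise [0.4337, 0.8674) | windmill J≥0.8674
J = 0.4029 → climb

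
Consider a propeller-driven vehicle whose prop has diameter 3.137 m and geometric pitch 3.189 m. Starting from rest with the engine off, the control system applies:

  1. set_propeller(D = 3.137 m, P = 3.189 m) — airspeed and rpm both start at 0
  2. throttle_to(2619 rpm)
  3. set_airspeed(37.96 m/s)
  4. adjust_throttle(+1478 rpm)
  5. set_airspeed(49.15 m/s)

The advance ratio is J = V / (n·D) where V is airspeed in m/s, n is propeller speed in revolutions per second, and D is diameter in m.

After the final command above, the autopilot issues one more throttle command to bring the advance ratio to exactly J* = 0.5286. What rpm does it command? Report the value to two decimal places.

rpm = 1778.41

set_propeller: D = 3.137 m, P = 3.189 m (p = P/D = 1.016576); state ← (V=0, rpm=0)
throttle_to(2619): rpm ← 2619
set_airspeed(37.96): V ← 37.96 m/s
adjust_throttle(+1478): rpm ← 2619 +1478 = 4097
set_airspeed(49.15): V ← 49.15 m/s
final state: V = 49.15 m/s, rpm = 4097 → n = rpm/60 = 68.283333 rev/s
target J* = 0.5286; solve J* = V/(n·D) for n: n = V/(J*·D) = 49.15/(0.5286 × 3.137) = 29.640249 rev/s
rpm = 60·n = 1778.414928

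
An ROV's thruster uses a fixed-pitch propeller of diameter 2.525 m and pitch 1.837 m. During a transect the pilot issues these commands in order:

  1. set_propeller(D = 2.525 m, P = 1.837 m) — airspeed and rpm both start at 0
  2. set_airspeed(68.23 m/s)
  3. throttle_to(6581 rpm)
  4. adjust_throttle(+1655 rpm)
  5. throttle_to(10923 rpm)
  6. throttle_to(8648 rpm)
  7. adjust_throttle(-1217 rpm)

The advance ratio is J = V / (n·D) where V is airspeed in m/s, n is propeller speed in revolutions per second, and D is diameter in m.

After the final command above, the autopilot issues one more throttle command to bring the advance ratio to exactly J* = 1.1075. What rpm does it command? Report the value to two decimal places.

set_propeller: D = 2.525 m, P = 1.837 m (p = P/D = 0.727525); state ← (V=0, rpm=0)
set_airspeed(68.23): V ← 68.23 m/s
throttle_to(6581): rpm ← 6581
adjust_throttle(+1655): rpm ← 6581 +1655 = 8236
throttle_to(10923): rpm ← 10923
throttle_to(8648): rpm ← 8648
adjust_throttle(-1217): rpm ← 8648 -1217 = 7431
final state: V = 68.23 m/s, rpm = 7431 → n = rpm/60 = 123.850000 rev/s
target J* = 1.1075; solve J* = V/(n·D) for n: n = V/(J*·D) = 68.23/(1.1075 × 2.525) = 24.398900 rev/s
rpm = 60·n = 1463.934023

rpm = 1463.93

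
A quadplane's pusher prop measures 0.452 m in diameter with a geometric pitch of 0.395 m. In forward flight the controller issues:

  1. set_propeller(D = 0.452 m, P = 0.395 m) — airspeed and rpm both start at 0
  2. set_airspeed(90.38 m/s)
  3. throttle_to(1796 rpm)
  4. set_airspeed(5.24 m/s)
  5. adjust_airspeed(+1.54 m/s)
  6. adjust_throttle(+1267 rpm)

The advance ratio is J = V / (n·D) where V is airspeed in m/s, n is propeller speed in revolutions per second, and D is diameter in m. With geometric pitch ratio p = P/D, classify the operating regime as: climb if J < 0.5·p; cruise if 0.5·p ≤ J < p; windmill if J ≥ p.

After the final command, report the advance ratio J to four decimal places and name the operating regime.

J = 0.2938, regime = climb

set_propeller: D = 0.452 m, P = 0.395 m (p = P/D = 0.873894); state ← (V=0, rpm=0)
set_airspeed(90.38): V ← 90.38 m/s
throttle_to(1796): rpm ← 1796
set_airspeed(5.24): V ← 5.24 m/s
adjust_airspeed(+1.54): V ← 5.24 +1.54 = 6.78 m/s
adjust_throttle(+1267): rpm ← 1796 +1267 = 3063
final state: V = 6.78 m/s, rpm = 3063 → n = rpm/60 = 51.050000 rev/s
J = V / (n·D) = 6.78 / (51.050000 × 0.452) = 0.293830
regime bands: climb J<0.4369 | cruise [0.4369, 0.8739) | windmill J≥0.8739
J = 0.2938 → climb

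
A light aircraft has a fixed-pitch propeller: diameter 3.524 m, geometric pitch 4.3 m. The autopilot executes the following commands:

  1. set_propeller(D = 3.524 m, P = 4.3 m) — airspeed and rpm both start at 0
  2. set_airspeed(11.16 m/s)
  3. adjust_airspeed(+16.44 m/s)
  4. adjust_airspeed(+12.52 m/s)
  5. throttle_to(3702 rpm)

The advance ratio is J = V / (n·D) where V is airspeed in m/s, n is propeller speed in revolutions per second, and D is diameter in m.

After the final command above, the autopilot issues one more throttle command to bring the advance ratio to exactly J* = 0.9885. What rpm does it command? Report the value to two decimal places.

set_propeller: D = 3.524 m, P = 4.3 m (p = P/D = 1.220204); state ← (V=0, rpm=0)
set_airspeed(11.16): V ← 11.16 m/s
adjust_airspeed(+16.44): V ← 11.16 +16.44 = 27.6 m/s
adjust_airspeed(+12.52): V ← 27.6 +12.52 = 40.12 m/s
throttle_to(3702): rpm ← 3702
final state: V = 40.12 m/s, rpm = 3702 → n = rpm/60 = 61.700000 rev/s
target J* = 0.9885; solve J* = V/(n·D) for n: n = V/(J*·D) = 40.12/(0.9885 × 3.524) = 11.517238 rev/s
rpm = 60·n = 691.034295

rpm = 691.03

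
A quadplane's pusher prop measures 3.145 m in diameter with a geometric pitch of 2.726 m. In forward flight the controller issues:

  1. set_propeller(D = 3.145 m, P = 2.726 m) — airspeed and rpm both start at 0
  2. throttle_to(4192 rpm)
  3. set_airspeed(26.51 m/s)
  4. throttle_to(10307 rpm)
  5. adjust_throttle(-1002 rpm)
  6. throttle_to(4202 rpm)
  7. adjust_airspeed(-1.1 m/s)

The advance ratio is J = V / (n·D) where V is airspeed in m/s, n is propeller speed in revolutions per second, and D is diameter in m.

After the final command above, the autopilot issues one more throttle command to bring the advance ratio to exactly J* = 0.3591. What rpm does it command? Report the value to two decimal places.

set_propeller: D = 3.145 m, P = 2.726 m (p = P/D = 0.866773); state ← (V=0, rpm=0)
throttle_to(4192): rpm ← 4192
set_airspeed(26.51): V ← 26.51 m/s
throttle_to(10307): rpm ← 10307
adjust_throttle(-1002): rpm ← 10307 -1002 = 9305
throttle_to(4202): rpm ← 4202
adjust_airspeed(-1.1): V ← 26.51 -1.1 = 25.41 m/s
final state: V = 25.41 m/s, rpm = 4202 → n = rpm/60 = 70.033333 rev/s
target J* = 0.3591; solve J* = V/(n·D) for n: n = V/(J*·D) = 25.41/(0.3591 × 3.145) = 22.499279 rev/s
rpm = 60·n = 1349.956768

rpm = 1349.96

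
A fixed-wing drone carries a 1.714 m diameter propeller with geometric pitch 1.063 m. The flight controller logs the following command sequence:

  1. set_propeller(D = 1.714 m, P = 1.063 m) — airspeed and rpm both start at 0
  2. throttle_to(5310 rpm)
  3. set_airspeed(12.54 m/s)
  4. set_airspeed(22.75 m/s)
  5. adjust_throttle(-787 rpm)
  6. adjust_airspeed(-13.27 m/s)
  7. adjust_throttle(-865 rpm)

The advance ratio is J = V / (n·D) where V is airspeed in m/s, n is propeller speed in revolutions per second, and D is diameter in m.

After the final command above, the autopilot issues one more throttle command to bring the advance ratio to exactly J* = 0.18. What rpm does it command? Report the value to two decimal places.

set_propeller: D = 1.714 m, P = 1.063 m (p = P/D = 0.620187); state ← (V=0, rpm=0)
throttle_to(5310): rpm ← 5310
set_airspeed(12.54): V ← 12.54 m/s
set_airspeed(22.75): V ← 22.75 m/s
adjust_throttle(-787): rpm ← 5310 -787 = 4523
adjust_airspeed(-13.27): V ← 22.75 -13.27 = 9.48 m/s
adjust_throttle(-865): rpm ← 4523 -865 = 3658
final state: V = 9.48 m/s, rpm = 3658 → n = rpm/60 = 60.966667 rev/s
target J* = 0.18; solve J* = V/(n·D) for n: n = V/(J*·D) = 9.48/(0.18 × 1.714) = 30.727343 rev/s
rpm = 60·n = 1843.640607

rpm = 1843.64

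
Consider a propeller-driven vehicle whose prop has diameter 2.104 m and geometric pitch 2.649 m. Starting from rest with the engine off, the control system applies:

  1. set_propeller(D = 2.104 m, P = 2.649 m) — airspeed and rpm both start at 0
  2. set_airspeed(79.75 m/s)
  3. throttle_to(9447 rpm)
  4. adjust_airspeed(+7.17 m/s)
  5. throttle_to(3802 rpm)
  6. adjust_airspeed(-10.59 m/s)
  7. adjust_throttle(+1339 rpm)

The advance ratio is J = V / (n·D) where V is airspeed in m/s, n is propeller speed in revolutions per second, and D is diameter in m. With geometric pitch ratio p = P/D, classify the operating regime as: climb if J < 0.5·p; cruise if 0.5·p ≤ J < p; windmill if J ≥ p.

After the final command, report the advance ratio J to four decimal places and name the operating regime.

J = 0.4234, regime = climb

set_propeller: D = 2.104 m, P = 2.649 m (p = P/D = 1.259030); state ← (V=0, rpm=0)
set_airspeed(79.75): V ← 79.75 m/s
throttle_to(9447): rpm ← 9447
adjust_airspeed(+7.17): V ← 79.75 +7.17 = 86.92 m/s
throttle_to(3802): rpm ← 3802
adjust_airspeed(-10.59): V ← 86.92 -10.59 = 76.33 m/s
adjust_throttle(+1339): rpm ← 3802 +1339 = 5141
final state: V = 76.33 m/s, rpm = 5141 → n = rpm/60 = 85.683333 rev/s
J = V / (n·D) = 76.33 / (85.683333 × 2.104) = 0.423402
regime bands: climb J<0.6295 | cruise [0.6295, 1.2590) | windmill J≥1.2590
J = 0.4234 → climb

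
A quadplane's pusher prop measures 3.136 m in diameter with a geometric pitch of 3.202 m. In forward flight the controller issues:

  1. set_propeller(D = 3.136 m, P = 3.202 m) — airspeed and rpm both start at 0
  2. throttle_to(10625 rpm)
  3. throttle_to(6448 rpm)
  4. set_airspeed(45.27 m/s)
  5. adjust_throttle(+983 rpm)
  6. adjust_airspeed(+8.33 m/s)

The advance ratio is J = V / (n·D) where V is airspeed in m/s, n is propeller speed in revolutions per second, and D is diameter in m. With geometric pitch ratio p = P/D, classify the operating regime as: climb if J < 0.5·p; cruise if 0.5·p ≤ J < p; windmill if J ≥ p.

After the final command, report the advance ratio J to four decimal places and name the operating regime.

set_propeller: D = 3.136 m, P = 3.202 m (p = P/D = 1.021046); state ← (V=0, rpm=0)
throttle_to(10625): rpm ← 10625
throttle_to(6448): rpm ← 6448
set_airspeed(45.27): V ← 45.27 m/s
adjust_throttle(+983): rpm ← 6448 +983 = 7431
adjust_airspeed(+8.33): V ← 45.27 +8.33 = 53.6 m/s
final state: V = 53.6 m/s, rpm = 7431 → n = rpm/60 = 123.850000 rev/s
J = V / (n·D) = 53.6 / (123.850000 × 3.136) = 0.138004
regime bands: climb J<0.5105 | cruise [0.5105, 1.0210) | windmill J≥1.0210
J = 0.1380 → climb

J = 0.1380, regime = climb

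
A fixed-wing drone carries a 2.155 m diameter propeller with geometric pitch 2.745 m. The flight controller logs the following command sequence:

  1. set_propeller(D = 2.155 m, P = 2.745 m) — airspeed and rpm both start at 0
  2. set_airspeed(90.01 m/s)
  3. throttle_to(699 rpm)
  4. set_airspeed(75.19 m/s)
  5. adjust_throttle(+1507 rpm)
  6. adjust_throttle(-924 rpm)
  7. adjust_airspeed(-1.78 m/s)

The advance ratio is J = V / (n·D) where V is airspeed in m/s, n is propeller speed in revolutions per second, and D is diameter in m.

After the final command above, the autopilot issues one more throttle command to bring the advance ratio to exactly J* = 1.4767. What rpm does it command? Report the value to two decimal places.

rpm = 1384.10

set_propeller: D = 2.155 m, P = 2.745 m (p = P/D = 1.273782); state ← (V=0, rpm=0)
set_airspeed(90.01): V ← 90.01 m/s
throttle_to(699): rpm ← 699
set_airspeed(75.19): V ← 75.19 m/s
adjust_throttle(+1507): rpm ← 699 +1507 = 2206
adjust_throttle(-924): rpm ← 2206 -924 = 1282
adjust_airspeed(-1.78): V ← 75.19 -1.78 = 73.41 m/s
final state: V = 73.41 m/s, rpm = 1282 → n = rpm/60 = 21.366667 rev/s
target J* = 1.4767; solve J* = V/(n·D) for n: n = V/(J*·D) = 73.41/(1.4767 × 2.155) = 23.068304 rev/s
rpm = 60·n = 1384.098268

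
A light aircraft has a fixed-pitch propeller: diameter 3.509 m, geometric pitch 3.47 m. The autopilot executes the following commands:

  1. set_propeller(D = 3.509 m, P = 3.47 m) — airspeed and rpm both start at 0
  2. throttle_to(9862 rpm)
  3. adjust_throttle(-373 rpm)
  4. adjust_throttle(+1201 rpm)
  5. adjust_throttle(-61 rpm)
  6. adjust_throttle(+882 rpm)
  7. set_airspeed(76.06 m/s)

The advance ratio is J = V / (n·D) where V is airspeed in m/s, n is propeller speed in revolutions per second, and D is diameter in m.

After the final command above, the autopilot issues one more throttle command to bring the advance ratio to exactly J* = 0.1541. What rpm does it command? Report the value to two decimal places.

set_propeller: D = 3.509 m, P = 3.47 m (p = P/D = 0.988886); state ← (V=0, rpm=0)
throttle_to(9862): rpm ← 9862
adjust_throttle(-373): rpm ← 9862 -373 = 9489
adjust_throttle(+1201): rpm ← 9489 +1201 = 10690
adjust_throttle(-61): rpm ← 10690 -61 = 10629
adjust_throttle(+882): rpm ← 10629 +882 = 11511
set_airspeed(76.06): V ← 76.06 m/s
final state: V = 76.06 m/s, rpm = 11511 → n = rpm/60 = 191.850000 rev/s
target J* = 0.1541; solve J* = V/(n·D) for n: n = V/(J*·D) = 76.06/(0.1541 × 3.509) = 140.659903 rev/s
rpm = 60·n = 8439.594191

rpm = 8439.59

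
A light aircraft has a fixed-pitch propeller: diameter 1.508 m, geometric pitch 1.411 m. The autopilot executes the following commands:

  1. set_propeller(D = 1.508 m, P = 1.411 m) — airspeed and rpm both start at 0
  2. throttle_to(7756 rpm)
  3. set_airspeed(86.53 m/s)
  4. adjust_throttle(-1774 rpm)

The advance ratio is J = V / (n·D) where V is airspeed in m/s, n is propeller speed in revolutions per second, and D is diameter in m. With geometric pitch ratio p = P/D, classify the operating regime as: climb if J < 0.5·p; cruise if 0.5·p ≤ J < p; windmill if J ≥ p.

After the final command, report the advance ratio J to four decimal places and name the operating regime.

set_propeller: D = 1.508 m, P = 1.411 m (p = P/D = 0.935676); state ← (V=0, rpm=0)
throttle_to(7756): rpm ← 7756
set_airspeed(86.53): V ← 86.53 m/s
adjust_throttle(-1774): rpm ← 7756 -1774 = 5982
final state: V = 86.53 m/s, rpm = 5982 → n = rpm/60 = 99.700000 rev/s
J = V / (n·D) = 86.53 / (99.700000 × 1.508) = 0.575533
regime bands: climb J<0.4678 | cruise [0.4678, 0.9357) | windmill J≥0.9357
J = 0.5755 → cruise

J = 0.5755, regime = cruise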